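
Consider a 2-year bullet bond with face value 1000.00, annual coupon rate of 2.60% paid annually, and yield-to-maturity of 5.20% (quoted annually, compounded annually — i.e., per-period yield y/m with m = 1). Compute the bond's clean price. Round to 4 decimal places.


Coupon per period c = face * coupon_rate / m = 26.000000
Periods per year m = 1; per-period yield y/m = 0.052000
Number of cashflows N = 2
Cashflows (t years, CF_t, discount factor 1/(1+y/m)^(m*t), PV):
  t = 1.0000: CF_t = 26.000000, DF = 0.950570, PV = 24.714829
  t = 2.0000: CF_t = 1026.000000, DF = 0.903584, PV = 927.077159
Price P = sum_t PV_t = 951.791988

Answer: Price = 951.7920


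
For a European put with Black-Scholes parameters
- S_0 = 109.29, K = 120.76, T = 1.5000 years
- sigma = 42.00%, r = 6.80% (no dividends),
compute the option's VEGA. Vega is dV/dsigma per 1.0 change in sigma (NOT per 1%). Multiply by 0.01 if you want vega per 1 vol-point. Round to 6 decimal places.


d1 = 0.2614729110; d2 = -0.2529199350
phi(d1) = 0.3855352792; exp(-qT) = 1.0000000000; exp(-rT) = 0.9030295517
Vega = S * exp(-qT) * phi(d1) * sqrt(T) = 109.2900 * 1.0000000000 * 0.3855352792 * 1.2247448714 = 51.604810

Answer: Vega = 51.604810


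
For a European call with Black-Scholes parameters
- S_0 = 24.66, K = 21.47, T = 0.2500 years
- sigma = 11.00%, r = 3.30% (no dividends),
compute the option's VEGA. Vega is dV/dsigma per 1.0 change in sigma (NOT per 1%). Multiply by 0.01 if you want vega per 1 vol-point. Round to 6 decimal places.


Answer: Vega = 0.129831

Derivation:
d1 = 2.6961524699; d2 = 2.6411524699
phi(d1) = 0.0105296773; exp(-qT) = 1.0000000000; exp(-rT) = 0.9917839379
Vega = S * exp(-qT) * phi(d1) * sqrt(T) = 24.6600 * 1.0000000000 * 0.0105296773 * 0.5000000000 = 0.129831


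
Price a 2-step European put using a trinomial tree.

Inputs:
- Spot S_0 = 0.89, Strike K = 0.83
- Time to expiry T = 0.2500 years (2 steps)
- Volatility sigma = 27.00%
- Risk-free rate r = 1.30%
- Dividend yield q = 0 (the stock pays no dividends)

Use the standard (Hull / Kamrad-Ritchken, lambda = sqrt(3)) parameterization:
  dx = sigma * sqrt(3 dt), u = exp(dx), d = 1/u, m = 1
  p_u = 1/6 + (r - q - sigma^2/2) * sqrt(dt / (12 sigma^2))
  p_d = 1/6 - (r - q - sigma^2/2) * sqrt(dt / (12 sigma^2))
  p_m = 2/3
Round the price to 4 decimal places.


Answer: Price = V(0,0) = 0.0235

Derivation:
dt = T/N = 0.125000; dx = sigma*sqrt(3*dt) = 0.165341
u = exp(dx) = 1.179795; d = 1/u = 0.847605
p_u = 0.157802, p_m = 0.666667, p_d = 0.175531
Discount per step: exp(-r*dt) = 0.998376
Stock lattice S(k, j) with j the centered position index:
  k=0: S(0,+0) = 0.8900
  k=1: S(1,-1) = 0.7544; S(1,+0) = 0.8900; S(1,+1) = 1.0500
  k=2: S(2,-2) = 0.6394; S(2,-1) = 0.7544; S(2,+0) = 0.8900; S(2,+1) = 1.0500; S(2,+2) = 1.2388
Terminal payoffs V(N, j) = max(K - S_T, 0):
  V(2,-2) = 0.190594; V(2,-1) = 0.075632; V(2,+0) = 0.000000; V(2,+1) = 0.000000; V(2,+2) = 0.000000
Backward induction: V(k, j) = exp(-r*dt) * [p_u * V(k+1, j+1) + p_m * V(k+1, j) + p_d * V(k+1, j-1)]
  V(1,-1) = exp(-r*dt) * [p_u*0.000000 + p_m*0.075632 + p_d*0.190594] = 0.083740
  V(1,+0) = exp(-r*dt) * [p_u*0.000000 + p_m*0.000000 + p_d*0.075632] = 0.013254
  V(1,+1) = exp(-r*dt) * [p_u*0.000000 + p_m*0.000000 + p_d*0.000000] = 0.000000
  V(0,+0) = exp(-r*dt) * [p_u*0.000000 + p_m*0.013254 + p_d*0.083740] = 0.023497


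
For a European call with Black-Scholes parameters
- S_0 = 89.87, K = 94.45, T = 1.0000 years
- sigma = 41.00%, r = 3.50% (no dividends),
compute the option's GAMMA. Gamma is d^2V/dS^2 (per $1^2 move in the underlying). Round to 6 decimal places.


Answer: Gamma = 0.010673

Derivation:
d1 = 0.1691307018; d2 = -0.2408692982
phi(d1) = 0.3932769805; exp(-qT) = 1.0000000000; exp(-rT) = 0.9656054163
Gamma = exp(-qT) * phi(d1) / (S * sigma * sqrt(T)) = 1.0000000000 * 0.3932769805 / (89.8700 * 0.4100 * 1.0000000000) = 0.010673


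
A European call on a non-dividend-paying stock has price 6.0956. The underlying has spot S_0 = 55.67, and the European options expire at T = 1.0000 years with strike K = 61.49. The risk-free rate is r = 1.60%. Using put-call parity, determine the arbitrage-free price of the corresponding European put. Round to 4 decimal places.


Put-call parity: C - P = S_0 * exp(-qT) - K * exp(-rT).
S_0 * exp(-qT) = 55.6700 * 1.00000000 = 55.67000000
K * exp(-rT) = 61.4900 * 0.98412732 = 60.51398891
P = C - S*exp(-qT) + K*exp(-rT)
P = 6.0956 - 55.67000000 + 60.51398891 = 10.9396

Answer: Put price = 10.9396


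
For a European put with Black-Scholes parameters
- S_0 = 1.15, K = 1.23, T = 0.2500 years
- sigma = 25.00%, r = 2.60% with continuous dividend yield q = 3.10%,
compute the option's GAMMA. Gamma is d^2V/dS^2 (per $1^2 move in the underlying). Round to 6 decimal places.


d1 = -0.4855178161; d2 = -0.6105178161
phi(d1) = 0.3545867302; exp(-qT) = 0.9922799538; exp(-rT) = 0.9935210793
Gamma = exp(-qT) * phi(d1) / (S * sigma * sqrt(T)) = 0.9922799538 * 0.3545867302 / (1.1500 * 0.2500 * 0.5000000000) = 2.447647

Answer: Gamma = 2.447647


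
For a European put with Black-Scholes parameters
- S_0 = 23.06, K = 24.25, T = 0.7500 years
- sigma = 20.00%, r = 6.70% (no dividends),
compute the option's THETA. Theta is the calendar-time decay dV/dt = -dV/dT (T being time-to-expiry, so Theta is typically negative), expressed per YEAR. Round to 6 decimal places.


d1 = 0.0862151237; d2 = -0.0869899571
phi(d1) = 0.3974623537; exp(-qT) = 1.0000000000; exp(-rT) = 0.9509916469
Theta = -S*exp(-qT)*phi(d1)*sigma/(2*sqrt(T)) + r*K*exp(-rT)*N(-d2) - q*S*exp(-qT)*N(-d1)
N(-d1) = 0.4656477043; N(-d2) = 0.5346602525; sqrt(T) = 0.8660254038
Term 1 = -23.0600 * 1.0000000000 * 0.3974623537 * 0.2000 / (2 * 0.8660254038) = -1.0583386857
Term 2 = 0.0670 * 24.2500 * 0.9509916469 * 0.5346602525 = 0.8261162160
Term 3 = 0 (no dividend yield, q = 0)
Theta = -1.0583386857 + (0.8261162160) + (0.0000000000) = -0.232222

Answer: Theta = -0.232222


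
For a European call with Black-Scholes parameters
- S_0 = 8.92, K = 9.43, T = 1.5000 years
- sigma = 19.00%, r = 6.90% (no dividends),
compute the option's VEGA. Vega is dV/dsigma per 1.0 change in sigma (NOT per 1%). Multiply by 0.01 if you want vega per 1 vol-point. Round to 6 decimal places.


Answer: Vega = 4.137889

Derivation:
d1 = 0.3221932034; d2 = 0.0894916778
phi(d1) = 0.3787636954; exp(-qT) = 1.0000000000; exp(-rT) = 0.9016760227
Vega = S * exp(-qT) * phi(d1) * sqrt(T) = 8.9200 * 1.0000000000 * 0.3787636954 * 1.2247448714 = 4.137889


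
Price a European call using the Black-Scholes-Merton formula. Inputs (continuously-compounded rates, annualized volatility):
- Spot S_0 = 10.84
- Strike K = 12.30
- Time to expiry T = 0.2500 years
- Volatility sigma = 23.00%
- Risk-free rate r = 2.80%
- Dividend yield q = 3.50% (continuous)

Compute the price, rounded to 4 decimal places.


d1 = (ln(S/K) + (r - q + 0.5*sigma^2) * T) / (sigma * sqrt(T)) = -1.05646753
d2 = d1 - sigma * sqrt(T) = -1.17146753
exp(-rT) = 0.99302444; exp(-qT) = 0.99128817
C = S_0 * exp(-qT) * N(d1) - K * exp(-rT) * N(d2)
N(d1) = 0.14537733; N(d2) = 0.12070545
C = 10.8400 * 0.99128817 * 0.14537733 - 12.3000 * 0.99302444 * 0.12070545 = 0.0878

Answer: Price = 0.0878


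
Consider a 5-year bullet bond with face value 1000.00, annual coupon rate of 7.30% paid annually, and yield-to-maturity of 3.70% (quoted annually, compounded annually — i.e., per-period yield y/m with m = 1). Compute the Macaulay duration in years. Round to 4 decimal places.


Answer: Macaulay duration = 4.4152 years

Derivation:
Coupon per period c = face * coupon_rate / m = 73.000000
Periods per year m = 1; per-period yield y/m = 0.037000
Number of cashflows N = 5
Cashflows (t years, CF_t, discount factor 1/(1+y/m)^(m*t), PV):
  t = 1.0000: CF_t = 73.000000, DF = 0.964320, PV = 70.395371
  t = 2.0000: CF_t = 73.000000, DF = 0.929913, PV = 67.883675
  t = 3.0000: CF_t = 73.000000, DF = 0.896734, PV = 65.461596
  t = 4.0000: CF_t = 73.000000, DF = 0.864739, PV = 63.125937
  t = 5.0000: CF_t = 1073.000000, DF = 0.833885, PV = 894.758721
Price P = sum_t PV_t = 1161.625300
Macaulay numerator sum_t t * PV_t:
  t * PV_t at t = 1.0000: 70.395371
  t * PV_t at t = 2.0000: 135.767351
  t * PV_t at t = 3.0000: 196.384789
  t * PV_t at t = 4.0000: 252.503746
  t * PV_t at t = 5.0000: 4473.793605
Macaulay duration D = (sum_t t * PV_t) / P = 5128.844861 / 1161.625300 = 4.415232


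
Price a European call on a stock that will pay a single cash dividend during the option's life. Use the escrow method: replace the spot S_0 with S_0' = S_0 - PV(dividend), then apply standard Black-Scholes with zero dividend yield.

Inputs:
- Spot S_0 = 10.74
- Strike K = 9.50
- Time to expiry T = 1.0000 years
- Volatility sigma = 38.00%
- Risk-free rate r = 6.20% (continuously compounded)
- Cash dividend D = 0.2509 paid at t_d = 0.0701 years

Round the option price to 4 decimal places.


Answer: Price = 2.3715

Derivation:
PV(D) = D * exp(-r * t_d) = 0.2509 * 0.99566323 = 0.24981190
S_0' = S_0 - PV(D) = 10.7400 - 0.24981190 = 10.49018810
d1 = (ln(S_0'/K) + (r + sigma^2/2)*T) / (sigma*sqrt(T)) = 0.61407514
d2 = d1 - sigma*sqrt(T) = 0.23407514
exp(-rT) = 0.93988289
N(d1) = 0.73041716; N(d2) = 0.59253668
C = S_0' * N(d1) - K * exp(-rT) * N(d2) = 10.49018810 * 0.73041716 - 9.5000 * 0.93988289 * 0.59253668 = 2.3715


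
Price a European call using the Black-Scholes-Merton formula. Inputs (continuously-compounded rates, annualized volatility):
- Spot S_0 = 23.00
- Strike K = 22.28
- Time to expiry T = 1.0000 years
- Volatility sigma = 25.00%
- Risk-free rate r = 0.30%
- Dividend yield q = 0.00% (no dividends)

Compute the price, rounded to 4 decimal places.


Answer: Price = 2.6638

Derivation:
d1 = (ln(S/K) + (r - q + 0.5*sigma^2) * T) / (sigma * sqrt(T)) = 0.26421920
d2 = d1 - sigma * sqrt(T) = 0.01421920
exp(-rT) = 0.99700450; exp(-qT) = 1.00000000
C = S_0 * exp(-qT) * N(d1) - K * exp(-rT) * N(d2)
N(d1) = 0.60419449; N(d2) = 0.50567245
C = 23.0000 * 1.00000000 * 0.60419449 - 22.2800 * 0.99700450 * 0.50567245 = 2.6638


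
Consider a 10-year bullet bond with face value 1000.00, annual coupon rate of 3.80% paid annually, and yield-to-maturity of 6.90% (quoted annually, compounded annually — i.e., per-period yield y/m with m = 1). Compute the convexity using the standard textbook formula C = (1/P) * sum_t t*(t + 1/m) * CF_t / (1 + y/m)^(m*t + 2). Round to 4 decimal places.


Coupon per period c = face * coupon_rate / m = 38.000000
Periods per year m = 1; per-period yield y/m = 0.069000
Number of cashflows N = 10
Cashflows (t years, CF_t, discount factor 1/(1+y/m)^(m*t), PV):
  t = 1.0000: CF_t = 38.000000, DF = 0.935454, PV = 35.547240
  t = 2.0000: CF_t = 38.000000, DF = 0.875074, PV = 33.252797
  t = 3.0000: CF_t = 38.000000, DF = 0.818591, PV = 31.106452
  t = 4.0000: CF_t = 38.000000, DF = 0.765754, PV = 29.098646
  t = 5.0000: CF_t = 38.000000, DF = 0.716327, PV = 27.220436
  t = 6.0000: CF_t = 38.000000, DF = 0.670091, PV = 25.463457
  t = 7.0000: CF_t = 38.000000, DF = 0.626839, PV = 23.819885
  t = 8.0000: CF_t = 38.000000, DF = 0.586379, PV = 22.282399
  t = 9.0000: CF_t = 38.000000, DF = 0.548530, PV = 20.844153
  t = 10.0000: CF_t = 1038.000000, DF = 0.513125, PV = 532.623472
Price P = sum_t PV_t = 781.258938
Convexity numerator sum_t t*(t + 1/m) * CF_t / (1+y/m)^(m*t + 2):
  t = 1.0000: term = 62.212904
  t = 2.0000: term = 174.591874
  t = 3.0000: term = 326.645227
  t = 4.0000: term = 509.269141
  t = 5.0000: term = 714.596550
  t = 6.0000: term = 935.860776
  t = 7.0000: term = 1167.272561
  t = 8.0000: term = 1403.909268
  t = 9.0000: term = 1641.615140
  t = 10.0000: term = 51269.322227
Convexity = (1/P) * sum = 58205.295667 / 781.258938 = 74.501926

Answer: Convexity = 74.5019


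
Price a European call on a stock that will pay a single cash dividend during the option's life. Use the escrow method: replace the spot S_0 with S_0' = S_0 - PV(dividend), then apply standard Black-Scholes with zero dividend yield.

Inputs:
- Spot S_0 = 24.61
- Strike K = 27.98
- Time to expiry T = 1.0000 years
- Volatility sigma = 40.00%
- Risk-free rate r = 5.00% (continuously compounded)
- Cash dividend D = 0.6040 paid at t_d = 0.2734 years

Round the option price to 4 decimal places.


Answer: Price = 2.8423

Derivation:
PV(D) = D * exp(-r * t_d) = 0.6040 * 0.98642301 = 0.59579950
S_0' = S_0 - PV(D) = 24.6100 - 0.59579950 = 24.01420050
d1 = (ln(S_0'/K) + (r + sigma^2/2)*T) / (sigma*sqrt(T)) = -0.05711157
d2 = d1 - sigma*sqrt(T) = -0.45711157
exp(-rT) = 0.95122942
N(d1) = 0.47722816; N(d2) = 0.32379543
C = S_0' * N(d1) - K * exp(-rT) * N(d2) = 24.01420050 * 0.47722816 - 27.9800 * 0.95122942 * 0.32379543 = 2.8423


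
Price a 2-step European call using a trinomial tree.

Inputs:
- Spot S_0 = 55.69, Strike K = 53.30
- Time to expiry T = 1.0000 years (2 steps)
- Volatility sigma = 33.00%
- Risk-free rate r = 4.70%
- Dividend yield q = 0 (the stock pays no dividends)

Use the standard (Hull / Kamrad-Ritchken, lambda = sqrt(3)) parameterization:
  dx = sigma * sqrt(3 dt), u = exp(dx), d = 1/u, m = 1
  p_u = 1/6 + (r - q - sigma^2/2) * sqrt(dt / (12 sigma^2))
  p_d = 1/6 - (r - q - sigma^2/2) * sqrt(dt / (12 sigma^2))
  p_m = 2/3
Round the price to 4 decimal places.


dt = T/N = 0.500000; dx = sigma*sqrt(3*dt) = 0.404166
u = exp(dx) = 1.498052; d = 1/u = 0.667533
p_u = 0.162058, p_m = 0.666667, p_d = 0.171275
Discount per step: exp(-r*dt) = 0.976774
Stock lattice S(k, j) with j the centered position index:
  k=0: S(0,+0) = 55.6900
  k=1: S(1,-1) = 37.1749; S(1,+0) = 55.6900; S(1,+1) = 83.4265
  k=2: S(2,-2) = 24.8155; S(2,-1) = 37.1749; S(2,+0) = 55.6900; S(2,+1) = 83.4265; S(2,+2) = 124.9773
Terminal payoffs V(N, j) = max(S_T - K, 0):
  V(2,-2) = 0.000000; V(2,-1) = 0.000000; V(2,+0) = 2.390000; V(2,+1) = 30.126533; V(2,+2) = 71.677311
Backward induction: V(k, j) = exp(-r*dt) * [p_u * V(k+1, j+1) + p_m * V(k+1, j) + p_d * V(k+1, j-1)]
  V(1,-1) = exp(-r*dt) * [p_u*2.390000 + p_m*0.000000 + p_d*0.000000] = 0.378324
  V(1,+0) = exp(-r*dt) * [p_u*30.126533 + p_m*2.390000 + p_d*0.000000] = 6.325189
  V(1,+1) = exp(-r*dt) * [p_u*71.677311 + p_m*30.126533 + p_d*2.390000] = 31.363835
  V(0,+0) = exp(-r*dt) * [p_u*31.363835 + p_m*6.325189 + p_d*0.378324] = 9.146866

Answer: Price = V(0,0) = 9.1469


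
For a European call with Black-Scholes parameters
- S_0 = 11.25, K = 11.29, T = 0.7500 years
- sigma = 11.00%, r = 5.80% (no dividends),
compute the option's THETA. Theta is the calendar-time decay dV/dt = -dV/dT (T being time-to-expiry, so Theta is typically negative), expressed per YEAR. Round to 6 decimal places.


d1 = 0.4670055163; d2 = 0.3717427219
phi(d1) = 0.3577268369; exp(-qT) = 1.0000000000; exp(-rT) = 0.9574325541
Theta = -S*exp(-qT)*phi(d1)*sigma/(2*sqrt(T)) - r*K*exp(-rT)*N(d2) + q*S*exp(-qT)*N(d1)
N(d1) = 0.6797520343; N(d2) = 0.6449577933; sqrt(T) = 0.8660254038
Term 1 = -11.2500 * 1.0000000000 * 0.3577268369 * 0.1100 / (2 * 0.8660254038) = -0.2555854359
Term 2 = -0.0580 * 11.2900 * 0.9574325541 * 0.6449577933 = -0.4043536991
Term 3 = 0 (no dividend yield, q = 0)
Theta = -0.2555854359 + (-0.4043536991) + (0.0000000000) = -0.659939

Answer: Theta = -0.659939


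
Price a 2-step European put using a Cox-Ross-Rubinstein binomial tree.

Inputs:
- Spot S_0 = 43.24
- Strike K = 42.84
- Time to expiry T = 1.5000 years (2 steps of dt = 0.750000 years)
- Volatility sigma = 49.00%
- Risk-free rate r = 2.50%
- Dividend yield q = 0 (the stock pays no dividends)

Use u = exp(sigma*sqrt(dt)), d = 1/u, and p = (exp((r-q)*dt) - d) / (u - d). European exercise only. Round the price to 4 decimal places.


Answer: Price = V(0,0) = 7.9633

Derivation:
dt = T/N = 0.750000
u = exp(sigma*sqrt(dt)) = 1.528600; d = 1/u = 0.654193
p = (exp((r-q)*dt) - d) / (u - d) = 0.417121
Discount per step: exp(-r*dt) = 0.981425
Stock lattice S(k, i) with i counting down-moves:
  k=0: S(0,0) = 43.2400
  k=1: S(1,0) = 66.0967; S(1,1) = 28.2873
  k=2: S(2,0) = 101.0354; S(2,1) = 43.2400; S(2,2) = 18.5054
Terminal payoffs V(N, i) = max(K - S_T, 0):
  V(2,0) = 0.000000; V(2,1) = 0.000000; V(2,2) = 24.334627
Backward induction: V(k, i) = exp(-r*dt) * [p * V(k+1, i) + (1-p) * V(k+1, i+1)].
  V(1,0) = exp(-r*dt) * [p*0.000000 + (1-p)*0.000000] = 0.000000
  V(1,1) = exp(-r*dt) * [p*0.000000 + (1-p)*24.334627] = 13.920666
  V(0,0) = exp(-r*dt) * [p*0.000000 + (1-p)*13.920666] = 7.963341


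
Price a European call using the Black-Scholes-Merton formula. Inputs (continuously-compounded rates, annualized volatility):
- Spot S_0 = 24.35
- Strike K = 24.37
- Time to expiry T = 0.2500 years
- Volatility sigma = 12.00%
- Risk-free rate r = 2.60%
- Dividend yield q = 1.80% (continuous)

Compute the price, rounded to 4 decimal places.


Answer: Price = 0.5942

Derivation:
d1 = (ln(S/K) + (r - q + 0.5*sigma^2) * T) / (sigma * sqrt(T)) = 0.04964970
d2 = d1 - sigma * sqrt(T) = -0.01035030
exp(-rT) = 0.99352108; exp(-qT) = 0.99551011
C = S_0 * exp(-qT) * N(d1) - K * exp(-rT) * N(d2)
N(d1) = 0.51979923; N(d2) = 0.49587090
C = 24.3500 * 0.99551011 * 0.51979923 - 24.3700 * 0.99352108 * 0.49587090 = 0.5942


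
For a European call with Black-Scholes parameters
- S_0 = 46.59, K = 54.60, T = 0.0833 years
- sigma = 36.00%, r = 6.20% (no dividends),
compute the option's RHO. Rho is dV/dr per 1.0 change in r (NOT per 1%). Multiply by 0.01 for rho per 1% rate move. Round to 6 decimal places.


Answer: Rho = 0.285579

Derivation:
d1 = -1.4252386272; d2 = -1.5291408890
phi(d1) = 0.1444833352; exp(-qT) = 1.0000000000; exp(-rT) = 0.9948487136
N(d2) = 0.0631147603
Rho = K*T*exp(-rT)*N(d2) = 54.6000 * 0.0833 * 0.9948487136 * 0.0631147603 = 0.285579


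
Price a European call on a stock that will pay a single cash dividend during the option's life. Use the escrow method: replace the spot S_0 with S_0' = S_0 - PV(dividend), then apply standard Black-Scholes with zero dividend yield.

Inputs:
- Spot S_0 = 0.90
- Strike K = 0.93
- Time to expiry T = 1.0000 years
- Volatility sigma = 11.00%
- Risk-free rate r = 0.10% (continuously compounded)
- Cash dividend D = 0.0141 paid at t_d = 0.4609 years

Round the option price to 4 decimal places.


Answer: Price = 0.0219

Derivation:
PV(D) = D * exp(-r * t_d) = 0.0141 * 0.99953921 = 0.01409350
S_0' = S_0 - PV(D) = 0.9000 - 0.01409350 = 0.88590650
d1 = (ln(S_0'/K) + (r + sigma^2/2)*T) / (sigma*sqrt(T)) = -0.37748341
d2 = d1 - sigma*sqrt(T) = -0.48748341
exp(-rT) = 0.99900050
N(d1) = 0.35290720; N(d2) = 0.31295790
C = S_0' * N(d1) - K * exp(-rT) * N(d2) = 0.88590650 * 0.35290720 - 0.9300 * 0.99900050 * 0.31295790 = 0.0219


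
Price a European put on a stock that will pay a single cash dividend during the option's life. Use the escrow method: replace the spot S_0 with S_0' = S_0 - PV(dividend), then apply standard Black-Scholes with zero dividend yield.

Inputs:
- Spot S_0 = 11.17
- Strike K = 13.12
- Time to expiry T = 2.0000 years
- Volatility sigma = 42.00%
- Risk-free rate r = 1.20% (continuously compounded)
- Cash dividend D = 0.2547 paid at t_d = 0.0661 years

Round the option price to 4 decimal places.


Answer: Price = 3.8134

Derivation:
PV(D) = D * exp(-r * t_d) = 0.2547 * 0.99920711 = 0.25449805
S_0' = S_0 - PV(D) = 11.1700 - 0.25449805 = 10.91550195
d1 = (ln(S_0'/K) + (r + sigma^2/2)*T) / (sigma*sqrt(T)) = 0.02768861
d2 = d1 - sigma*sqrt(T) = -0.56628109
exp(-rT) = 0.97628571
N(-d1) = 0.48895526; N(-d2) = 0.71439864
P = K * exp(-rT) * N(-d2) - S_0' * N(-d1) = 13.1200 * 0.97628571 * 0.71439864 - 10.91550195 * 0.48895526 = 3.8134


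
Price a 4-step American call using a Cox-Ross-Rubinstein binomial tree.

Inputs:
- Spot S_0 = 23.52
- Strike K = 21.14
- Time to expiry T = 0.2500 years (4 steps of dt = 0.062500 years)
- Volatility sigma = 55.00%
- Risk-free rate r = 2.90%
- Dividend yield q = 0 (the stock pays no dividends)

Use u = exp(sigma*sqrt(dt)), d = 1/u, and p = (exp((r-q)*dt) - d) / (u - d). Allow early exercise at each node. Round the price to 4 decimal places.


Answer: Price = V(0,0) = 4.0184

Derivation:
dt = T/N = 0.062500
u = exp(sigma*sqrt(dt)) = 1.147402; d = 1/u = 0.871534
p = (exp((r-q)*dt) - d) / (u - d) = 0.472255
Discount per step: exp(-r*dt) = 0.998189
Stock lattice S(k, i) with i counting down-moves:
  k=0: S(0,0) = 23.5200
  k=1: S(1,0) = 26.9869; S(1,1) = 20.4985
  k=2: S(2,0) = 30.9648; S(2,1) = 23.5200; S(2,2) = 17.8651
  k=3: S(3,0) = 35.5291; S(3,1) = 26.9869; S(3,2) = 20.4985; S(3,3) = 15.5701
  k=4: S(4,0) = 40.7661; S(4,1) = 30.9648; S(4,2) = 23.5200; S(4,3) = 17.8651; S(4,4) = 13.5699
Terminal payoffs V(N, i) = max(S_T - K, 0):
  V(4,0) = 19.626111; V(4,1) = 9.824801; V(4,2) = 2.380000; V(4,3) = 0.000000; V(4,4) = 0.000000
Backward induction: V(k, i) = exp(-r*dt) * [p * V(k+1, i) + (1-p) * V(k+1, i+1)]; then take max(V_cont, immediate exercise) for American.
  V(3,0) = exp(-r*dt) * [p*19.626111 + (1-p)*9.824801] = 14.427348; exercise = 14.389066; V(3,0) = max -> 14.427348
  V(3,1) = exp(-r*dt) * [p*9.824801 + (1-p)*2.380000] = 5.885170; exercise = 5.846888; V(3,1) = max -> 5.885170
  V(3,2) = exp(-r*dt) * [p*2.380000 + (1-p)*0.000000] = 1.121932; exercise = 0.000000; V(3,2) = max -> 1.121932
  V(3,3) = exp(-r*dt) * [p*0.000000 + (1-p)*0.000000] = 0.000000; exercise = 0.000000; V(3,3) = max -> 0.000000
  V(2,0) = exp(-r*dt) * [p*14.427348 + (1-p)*5.885170] = 9.901295; exercise = 9.824801; V(2,0) = max -> 9.901295
  V(2,1) = exp(-r*dt) * [p*5.885170 + (1-p)*1.121932] = 3.365291; exercise = 2.380000; V(2,1) = max -> 3.365291
  V(2,2) = exp(-r*dt) * [p*1.121932 + (1-p)*0.000000] = 0.528879; exercise = 0.000000; V(2,2) = max -> 0.528879
  V(1,0) = exp(-r*dt) * [p*9.901295 + (1-p)*3.365291] = 6.440269; exercise = 5.846888; V(1,0) = max -> 6.440269
  V(1,1) = exp(-r*dt) * [p*3.365291 + (1-p)*0.528879] = 1.865006; exercise = 0.000000; V(1,1) = max -> 1.865006
  V(0,0) = exp(-r*dt) * [p*6.440269 + (1-p)*1.865006] = 4.018408; exercise = 2.380000; V(0,0) = max -> 4.018408


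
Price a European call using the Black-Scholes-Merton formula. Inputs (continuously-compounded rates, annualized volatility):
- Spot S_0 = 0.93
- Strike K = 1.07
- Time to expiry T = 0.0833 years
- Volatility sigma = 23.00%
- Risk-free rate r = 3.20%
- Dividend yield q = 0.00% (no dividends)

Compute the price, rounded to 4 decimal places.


d1 = (ln(S/K) + (r - q + 0.5*sigma^2) * T) / (sigma * sqrt(T)) = -2.03911384
d2 = d1 - sigma * sqrt(T) = -2.10549584
exp(-rT) = 0.99733795; exp(-qT) = 1.00000000
C = S_0 * exp(-qT) * N(d1) - K * exp(-rT) * N(d2)
N(d1) = 0.02071933; N(d2) = 0.01762408
C = 0.9300 * 1.00000000 * 0.02071933 - 1.0700 * 0.99733795 * 0.01762408 = 0.0005

Answer: Price = 0.0005


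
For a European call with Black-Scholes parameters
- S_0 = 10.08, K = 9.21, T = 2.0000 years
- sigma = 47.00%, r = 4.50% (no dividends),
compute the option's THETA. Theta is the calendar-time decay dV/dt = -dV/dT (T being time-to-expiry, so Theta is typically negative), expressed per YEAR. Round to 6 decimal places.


Answer: Theta = -0.737117

Derivation:
d1 = 0.6035433388; d2 = -0.0611370355
phi(d1) = 0.3325148314; exp(-qT) = 1.0000000000; exp(-rT) = 0.9139311853
Theta = -S*exp(-qT)*phi(d1)*sigma/(2*sqrt(T)) - r*K*exp(-rT)*N(d2) + q*S*exp(-qT)*N(d1)
N(d1) = 0.7269263532; N(d2) = 0.4756250371; sqrt(T) = 1.4142135624
Term 1 = -10.0800 * 1.0000000000 * 0.3325148314 * 0.4700 / (2 * 1.4142135624) = -0.5569605281
Term 2 = -0.0450 * 9.2100 * 0.9139311853 * 0.4756250371 = -0.1801566712
Term 3 = 0 (no dividend yield, q = 0)
Theta = -0.5569605281 + (-0.1801566712) + (0.0000000000) = -0.737117


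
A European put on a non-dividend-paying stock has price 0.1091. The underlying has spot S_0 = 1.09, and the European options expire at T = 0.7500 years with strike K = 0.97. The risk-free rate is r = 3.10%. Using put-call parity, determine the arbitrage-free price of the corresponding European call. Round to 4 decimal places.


Answer: Call price = 0.2514

Derivation:
Put-call parity: C - P = S_0 * exp(-qT) - K * exp(-rT).
S_0 * exp(-qT) = 1.0900 * 1.00000000 = 1.09000000
K * exp(-rT) = 0.9700 * 0.97701820 = 0.94770765
C = P + S*exp(-qT) - K*exp(-rT)
C = 0.1091 + 1.09000000 - 0.94770765 = 0.2514


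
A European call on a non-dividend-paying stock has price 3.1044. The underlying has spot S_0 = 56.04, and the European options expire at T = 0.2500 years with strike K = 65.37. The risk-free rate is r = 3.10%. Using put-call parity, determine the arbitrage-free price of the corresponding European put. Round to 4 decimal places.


Answer: Put price = 11.9297

Derivation:
Put-call parity: C - P = S_0 * exp(-qT) - K * exp(-rT).
S_0 * exp(-qT) = 56.0400 * 1.00000000 = 56.04000000
K * exp(-rT) = 65.3700 * 0.99227995 = 64.86534058
P = C - S*exp(-qT) + K*exp(-rT)
P = 3.1044 - 56.04000000 + 64.86534058 = 11.9297


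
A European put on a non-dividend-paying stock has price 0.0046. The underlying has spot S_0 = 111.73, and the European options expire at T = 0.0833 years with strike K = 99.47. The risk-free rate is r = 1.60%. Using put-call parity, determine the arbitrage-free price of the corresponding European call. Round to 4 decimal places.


Put-call parity: C - P = S_0 * exp(-qT) - K * exp(-rT).
S_0 * exp(-qT) = 111.7300 * 1.00000000 = 111.73000000
K * exp(-rT) = 99.4700 * 0.99866809 = 99.33751469
C = P + S*exp(-qT) - K*exp(-rT)
C = 0.0046 + 111.73000000 - 99.33751469 = 12.3971

Answer: Call price = 12.3971


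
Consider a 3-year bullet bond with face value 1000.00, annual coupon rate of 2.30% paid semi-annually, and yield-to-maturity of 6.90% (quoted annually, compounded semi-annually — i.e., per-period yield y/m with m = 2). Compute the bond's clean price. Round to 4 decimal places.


Coupon per period c = face * coupon_rate / m = 11.500000
Periods per year m = 2; per-period yield y/m = 0.034500
Number of cashflows N = 6
Cashflows (t years, CF_t, discount factor 1/(1+y/m)^(m*t), PV):
  t = 0.5000: CF_t = 11.500000, DF = 0.966651, PV = 11.116481
  t = 1.0000: CF_t = 11.500000, DF = 0.934413, PV = 10.745753
  t = 1.5000: CF_t = 11.500000, DF = 0.903251, PV = 10.387388
  t = 2.0000: CF_t = 11.500000, DF = 0.873128, PV = 10.040974
  t = 2.5000: CF_t = 11.500000, DF = 0.844010, PV = 9.706113
  t = 3.0000: CF_t = 1011.500000, DF = 0.815863, PV = 825.245029
Price P = sum_t PV_t = 877.241739

Answer: Price = 877.2417


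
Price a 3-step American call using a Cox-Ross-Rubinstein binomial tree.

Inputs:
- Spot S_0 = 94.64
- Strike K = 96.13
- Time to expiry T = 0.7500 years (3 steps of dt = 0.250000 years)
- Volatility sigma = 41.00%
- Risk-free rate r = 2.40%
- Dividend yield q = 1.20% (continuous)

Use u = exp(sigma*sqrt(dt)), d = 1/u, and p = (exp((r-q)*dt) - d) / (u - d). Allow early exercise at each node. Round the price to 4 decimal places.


Answer: Price = V(0,0) = 14.0435

Derivation:
dt = T/N = 0.250000
u = exp(sigma*sqrt(dt)) = 1.227525; d = 1/u = 0.814647
p = (exp((r-q)*dt) - d) / (u - d) = 0.456206
Discount per step: exp(-r*dt) = 0.994018
Stock lattice S(k, i) with i counting down-moves:
  k=0: S(0,0) = 94.6400
  k=1: S(1,0) = 116.1730; S(1,1) = 77.0982
  k=2: S(2,0) = 142.6052; S(2,1) = 94.6400; S(2,2) = 62.8079
  k=3: S(3,0) = 175.0515; S(3,1) = 116.1730; S(3,2) = 77.0982; S(3,3) = 51.1663
Terminal payoffs V(N, i) = max(S_T - K, 0):
  V(3,0) = 78.921501; V(3,1) = 20.042972; V(3,2) = 0.000000; V(3,3) = 0.000000
Backward induction: V(k, i) = exp(-r*dt) * [p * V(k+1, i) + (1-p) * V(k+1, i+1)]; then take max(V_cont, immediate exercise) for American.
  V(2,0) = exp(-r*dt) * [p*78.921501 + (1-p)*20.042972] = 46.623114; exercise = 46.475235; V(2,0) = max -> 46.623114
  V(2,1) = exp(-r*dt) * [p*20.042972 + (1-p)*0.000000] = 9.089020; exercise = 0.000000; V(2,1) = max -> 9.089020
  V(2,2) = exp(-r*dt) * [p*0.000000 + (1-p)*0.000000] = 0.000000; exercise = 0.000000; V(2,2) = max -> 0.000000
  V(1,0) = exp(-r*dt) * [p*46.623114 + (1-p)*9.089020] = 26.055485; exercise = 20.042972; V(1,0) = max -> 26.055485
  V(1,1) = exp(-r*dt) * [p*9.089020 + (1-p)*0.000000] = 4.121659; exercise = 0.000000; V(1,1) = max -> 4.121659
  V(0,0) = exp(-r*dt) * [p*26.055485 + (1-p)*4.121659] = 14.043482; exercise = 0.000000; V(0,0) = max -> 14.043482


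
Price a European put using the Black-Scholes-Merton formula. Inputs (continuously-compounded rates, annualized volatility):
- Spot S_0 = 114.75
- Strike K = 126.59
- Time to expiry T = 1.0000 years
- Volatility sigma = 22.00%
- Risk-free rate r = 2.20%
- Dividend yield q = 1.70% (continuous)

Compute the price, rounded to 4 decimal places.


Answer: Price = 16.7859

Derivation:
d1 = (ln(S/K) + (r - q + 0.5*sigma^2) * T) / (sigma * sqrt(T)) = -0.31362577
d2 = d1 - sigma * sqrt(T) = -0.53362577
exp(-rT) = 0.97824024; exp(-qT) = 0.98314368
P = K * exp(-rT) * N(-d2) - S_0 * exp(-qT) * N(-d1)
N(-d1) = 0.62309736; N(-d2) = 0.70319976
P = 126.5900 * 0.97824024 * 0.70319976 - 114.7500 * 0.98314368 * 0.62309736 = 16.7859


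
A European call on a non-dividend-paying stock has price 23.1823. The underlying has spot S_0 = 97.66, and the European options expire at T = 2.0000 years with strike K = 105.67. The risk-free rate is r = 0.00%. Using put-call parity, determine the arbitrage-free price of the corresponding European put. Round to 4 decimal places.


Put-call parity: C - P = S_0 * exp(-qT) - K * exp(-rT).
S_0 * exp(-qT) = 97.6600 * 1.00000000 = 97.66000000
K * exp(-rT) = 105.6700 * 1.00000000 = 105.67000000
P = C - S*exp(-qT) + K*exp(-rT)
P = 23.1823 - 97.66000000 + 105.67000000 = 31.1923

Answer: Put price = 31.1923


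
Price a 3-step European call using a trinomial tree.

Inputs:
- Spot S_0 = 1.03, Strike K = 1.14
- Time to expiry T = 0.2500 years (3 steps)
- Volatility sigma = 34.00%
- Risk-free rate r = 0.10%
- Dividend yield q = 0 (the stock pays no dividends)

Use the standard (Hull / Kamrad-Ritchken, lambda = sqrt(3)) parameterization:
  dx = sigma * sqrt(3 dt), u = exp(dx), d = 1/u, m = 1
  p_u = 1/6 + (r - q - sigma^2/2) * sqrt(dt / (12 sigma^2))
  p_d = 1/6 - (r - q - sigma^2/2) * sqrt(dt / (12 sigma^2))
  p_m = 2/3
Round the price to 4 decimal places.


dt = T/N = 0.083333; dx = sigma*sqrt(3*dt) = 0.170000
u = exp(dx) = 1.185305; d = 1/u = 0.843665
p_u = 0.152745, p_m = 0.666667, p_d = 0.180588
Discount per step: exp(-r*dt) = 0.999917
Stock lattice S(k, j) with j the centered position index:
  k=0: S(0,+0) = 1.0300
  k=1: S(1,-1) = 0.8690; S(1,+0) = 1.0300; S(1,+1) = 1.2209
  k=2: S(2,-2) = 0.7331; S(2,-1) = 0.8690; S(2,+0) = 1.0300; S(2,+1) = 1.2209; S(2,+2) = 1.4471
  k=3: S(3,-3) = 0.6185; S(3,-2) = 0.7331; S(3,-1) = 0.8690; S(3,+0) = 1.0300; S(3,+1) = 1.2209; S(3,+2) = 1.4471; S(3,+3) = 1.7152
Terminal payoffs V(N, j) = max(S_T - K, 0):
  V(3,-3) = 0.000000; V(3,-2) = 0.000000; V(3,-1) = 0.000000; V(3,+0) = 0.000000; V(3,+1) = 0.080864; V(3,+2) = 0.307096; V(3,+3) = 0.575250
Backward induction: V(k, j) = exp(-r*dt) * [p_u * V(k+1, j+1) + p_m * V(k+1, j) + p_d * V(k+1, j-1)]
  V(2,-2) = exp(-r*dt) * [p_u*0.000000 + p_m*0.000000 + p_d*0.000000] = 0.000000
  V(2,-1) = exp(-r*dt) * [p_u*0.000000 + p_m*0.000000 + p_d*0.000000] = 0.000000
  V(2,+0) = exp(-r*dt) * [p_u*0.080864 + p_m*0.000000 + p_d*0.000000] = 0.012351
  V(2,+1) = exp(-r*dt) * [p_u*0.307096 + p_m*0.080864 + p_d*0.000000] = 0.100808
  V(2,+2) = exp(-r*dt) * [p_u*0.575250 + p_m*0.307096 + p_d*0.080864] = 0.307175
  V(1,-1) = exp(-r*dt) * [p_u*0.012351 + p_m*0.000000 + p_d*0.000000] = 0.001886
  V(1,+0) = exp(-r*dt) * [p_u*0.100808 + p_m*0.012351 + p_d*0.000000] = 0.023630
  V(1,+1) = exp(-r*dt) * [p_u*0.307175 + p_m*0.100808 + p_d*0.012351] = 0.116346
  V(0,+0) = exp(-r*dt) * [p_u*0.116346 + p_m*0.023630 + p_d*0.001886] = 0.033862

Answer: Price = V(0,0) = 0.0339


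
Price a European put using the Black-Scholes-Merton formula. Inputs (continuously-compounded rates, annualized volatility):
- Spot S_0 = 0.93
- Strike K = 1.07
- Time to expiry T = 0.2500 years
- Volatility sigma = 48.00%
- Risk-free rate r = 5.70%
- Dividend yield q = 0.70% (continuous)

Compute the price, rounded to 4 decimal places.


Answer: Price = 0.1710

Derivation:
d1 = (ln(S/K) + (r - q + 0.5*sigma^2) * T) / (sigma * sqrt(T)) = -0.41220559
d2 = d1 - sigma * sqrt(T) = -0.65220559
exp(-rT) = 0.98585105; exp(-qT) = 0.99825153
P = K * exp(-rT) * N(-d2) - S_0 * exp(-qT) * N(-d1)
N(-d1) = 0.65990563; N(-d2) = 0.74286572
P = 1.0700 * 0.98585105 * 0.74286572 - 0.9300 * 0.99825153 * 0.65990563 = 0.1710


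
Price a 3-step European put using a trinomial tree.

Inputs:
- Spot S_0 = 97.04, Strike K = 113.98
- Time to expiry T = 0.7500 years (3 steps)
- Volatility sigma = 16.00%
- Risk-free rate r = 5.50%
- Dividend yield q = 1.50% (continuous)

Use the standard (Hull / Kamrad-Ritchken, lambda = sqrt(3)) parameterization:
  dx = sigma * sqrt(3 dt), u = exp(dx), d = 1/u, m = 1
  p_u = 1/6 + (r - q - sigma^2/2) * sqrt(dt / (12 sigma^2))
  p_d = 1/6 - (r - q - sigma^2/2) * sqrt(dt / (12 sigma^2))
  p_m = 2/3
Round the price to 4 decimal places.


dt = T/N = 0.250000; dx = sigma*sqrt(3*dt) = 0.138564
u = exp(dx) = 1.148623; d = 1/u = 0.870607
p_u = 0.191204, p_m = 0.666667, p_d = 0.142129
Discount per step: exp(-r*dt) = 0.986344
Stock lattice S(k, j) with j the centered position index:
  k=0: S(0,+0) = 97.0400
  k=1: S(1,-1) = 84.4837; S(1,+0) = 97.0400; S(1,+1) = 111.4624
  k=2: S(2,-2) = 73.5522; S(2,-1) = 84.4837; S(2,+0) = 97.0400; S(2,+1) = 111.4624; S(2,+2) = 128.0283
  k=3: S(3,-3) = 64.0351; S(3,-2) = 73.5522; S(3,-1) = 84.4837; S(3,+0) = 97.0400; S(3,+1) = 111.4624; S(3,+2) = 128.0283; S(3,+3) = 147.0563
Terminal payoffs V(N, j) = max(K - S_T, 0):
  V(3,-3) = 49.944919; V(3,-2) = 40.427816; V(3,-1) = 29.496251; V(3,+0) = 16.940000; V(3,+1) = 2.517598; V(3,+2) = 0.000000; V(3,+3) = 0.000000
Backward induction: V(k, j) = exp(-r*dt) * [p_u * V(k+1, j+1) + p_m * V(k+1, j) + p_d * V(k+1, j-1)]
  V(2,-2) = exp(-r*dt) * [p_u*29.496251 + p_m*40.427816 + p_d*49.944919] = 39.148309
  V(2,-1) = exp(-r*dt) * [p_u*16.940000 + p_m*29.496251 + p_d*40.427816] = 28.257910
  V(2,+0) = exp(-r*dt) * [p_u*2.517598 + p_m*16.940000 + p_d*29.496251] = 15.748946
  V(2,+1) = exp(-r*dt) * [p_u*0.000000 + p_m*2.517598 + p_d*16.940000] = 4.030270
  V(2,+2) = exp(-r*dt) * [p_u*0.000000 + p_m*0.000000 + p_d*2.517598] = 0.352938
  V(1,-1) = exp(-r*dt) * [p_u*15.748946 + p_m*28.257910 + p_d*39.148309] = 27.039627
  V(1,+0) = exp(-r*dt) * [p_u*4.030270 + p_m*15.748946 + p_d*28.257910] = 15.077431
  V(1,+1) = exp(-r*dt) * [p_u*0.352938 + p_m*4.030270 + p_d*15.748946] = 4.924536
  V(0,+0) = exp(-r*dt) * [p_u*4.924536 + p_m*15.077431 + p_d*27.039627] = 14.633731

Answer: Price = V(0,0) = 14.6337


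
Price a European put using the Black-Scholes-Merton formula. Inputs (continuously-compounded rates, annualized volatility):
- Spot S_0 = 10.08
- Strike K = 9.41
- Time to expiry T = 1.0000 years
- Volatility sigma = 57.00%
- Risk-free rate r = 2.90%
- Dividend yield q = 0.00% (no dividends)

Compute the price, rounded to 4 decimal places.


Answer: Price = 1.7175

Derivation:
d1 = (ln(S/K) + (r - q + 0.5*sigma^2) * T) / (sigma * sqrt(T)) = 0.45654440
d2 = d1 - sigma * sqrt(T) = -0.11345560
exp(-rT) = 0.97141646; exp(-qT) = 1.00000000
P = K * exp(-rT) * N(-d2) - S_0 * exp(-qT) * N(-d1)
N(-d1) = 0.32399927; N(-d2) = 0.54516532
P = 9.4100 * 0.97141646 * 0.54516532 - 10.0800 * 1.00000000 * 0.32399927 = 1.7175


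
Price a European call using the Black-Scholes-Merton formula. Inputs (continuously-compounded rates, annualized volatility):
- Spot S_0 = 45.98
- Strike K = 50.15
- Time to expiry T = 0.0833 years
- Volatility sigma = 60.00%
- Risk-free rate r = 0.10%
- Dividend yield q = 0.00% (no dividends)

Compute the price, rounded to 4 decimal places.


Answer: Price = 1.6395

Derivation:
d1 = (ln(S/K) + (r - q + 0.5*sigma^2) * T) / (sigma * sqrt(T)) = -0.41424331
d2 = d1 - sigma * sqrt(T) = -0.58741375
exp(-rT) = 0.99991670; exp(-qT) = 1.00000000
C = S_0 * exp(-qT) * N(d1) - K * exp(-rT) * N(d2)
N(d1) = 0.33934796; N(d2) = 0.27846293
C = 45.9800 * 1.00000000 * 0.33934796 - 50.1500 * 0.99991670 * 0.27846293 = 1.6395


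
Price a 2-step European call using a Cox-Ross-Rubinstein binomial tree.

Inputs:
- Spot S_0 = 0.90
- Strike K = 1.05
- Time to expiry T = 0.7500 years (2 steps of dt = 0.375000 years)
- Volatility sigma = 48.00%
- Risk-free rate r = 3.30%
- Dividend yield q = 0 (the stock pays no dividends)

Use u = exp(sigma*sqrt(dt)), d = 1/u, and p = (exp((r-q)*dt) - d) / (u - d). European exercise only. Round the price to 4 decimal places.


dt = T/N = 0.375000
u = exp(sigma*sqrt(dt)) = 1.341702; d = 1/u = 0.745322
p = (exp((r-q)*dt) - d) / (u - d) = 0.447919
Discount per step: exp(-r*dt) = 0.987701
Stock lattice S(k, i) with i counting down-moves:
  k=0: S(0,0) = 0.9000
  k=1: S(1,0) = 1.2075; S(1,1) = 0.6708
  k=2: S(2,0) = 1.6201; S(2,1) = 0.9000; S(2,2) = 0.5000
Terminal payoffs V(N, i) = max(S_T - K, 0):
  V(2,0) = 0.570147; V(2,1) = 0.000000; V(2,2) = 0.000000
Backward induction: V(k, i) = exp(-r*dt) * [p * V(k+1, i) + (1-p) * V(k+1, i+1)].
  V(1,0) = exp(-r*dt) * [p*0.570147 + (1-p)*0.000000] = 0.252239
  V(1,1) = exp(-r*dt) * [p*0.000000 + (1-p)*0.000000] = 0.000000
  V(0,0) = exp(-r*dt) * [p*0.252239 + (1-p)*0.000000] = 0.111593

Answer: Price = V(0,0) = 0.1116


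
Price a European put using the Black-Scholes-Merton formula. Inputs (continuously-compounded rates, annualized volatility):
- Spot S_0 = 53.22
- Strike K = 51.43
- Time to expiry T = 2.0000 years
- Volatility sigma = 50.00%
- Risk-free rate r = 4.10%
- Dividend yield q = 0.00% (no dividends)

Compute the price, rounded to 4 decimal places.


d1 = (ln(S/K) + (r - q + 0.5*sigma^2) * T) / (sigma * sqrt(T)) = 0.51790283
d2 = d1 - sigma * sqrt(T) = -0.18920395
exp(-rT) = 0.92127196; exp(-qT) = 1.00000000
P = K * exp(-rT) * N(-d2) - S_0 * exp(-qT) * N(-d1)
N(-d1) = 0.30226303; N(-d2) = 0.57503351
P = 51.4300 * 0.92127196 * 0.57503351 - 53.2200 * 1.00000000 * 0.30226303 = 11.1592

Answer: Price = 11.1592


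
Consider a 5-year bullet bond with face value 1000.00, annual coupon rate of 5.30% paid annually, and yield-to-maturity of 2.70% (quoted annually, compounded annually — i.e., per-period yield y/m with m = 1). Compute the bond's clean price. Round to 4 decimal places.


Answer: Price = 1120.0992

Derivation:
Coupon per period c = face * coupon_rate / m = 53.000000
Periods per year m = 1; per-period yield y/m = 0.027000
Number of cashflows N = 5
Cashflows (t years, CF_t, discount factor 1/(1+y/m)^(m*t), PV):
  t = 1.0000: CF_t = 53.000000, DF = 0.973710, PV = 51.606621
  t = 2.0000: CF_t = 53.000000, DF = 0.948111, PV = 50.249875
  t = 3.0000: CF_t = 53.000000, DF = 0.923185, PV = 48.928797
  t = 4.0000: CF_t = 53.000000, DF = 0.898914, PV = 47.642451
  t = 5.0000: CF_t = 1053.000000, DF = 0.875282, PV = 921.671489
Price P = sum_t PV_t = 1120.099233


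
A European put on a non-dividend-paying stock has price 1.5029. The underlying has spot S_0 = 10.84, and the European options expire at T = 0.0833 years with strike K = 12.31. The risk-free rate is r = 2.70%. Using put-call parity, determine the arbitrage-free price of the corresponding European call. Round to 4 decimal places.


Answer: Call price = 0.0606

Derivation:
Put-call parity: C - P = S_0 * exp(-qT) - K * exp(-rT).
S_0 * exp(-qT) = 10.8400 * 1.00000000 = 10.84000000
K * exp(-rT) = 12.3100 * 0.99775343 = 12.28234469
C = P + S*exp(-qT) - K*exp(-rT)
C = 1.5029 + 10.84000000 - 12.28234469 = 0.0606


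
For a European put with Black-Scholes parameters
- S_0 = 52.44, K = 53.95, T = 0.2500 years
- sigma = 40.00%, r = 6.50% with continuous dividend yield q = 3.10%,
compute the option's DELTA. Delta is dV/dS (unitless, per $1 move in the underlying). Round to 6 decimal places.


Answer: Delta = -0.495918

Derivation:
d1 = 0.0005598360; d2 = -0.1994401640
phi(d1) = 0.3989422179; exp(-qT) = 0.9922799538; exp(-rT) = 0.9838813190
N(-d1) = 0.4997766578
Delta = -exp(-qT) * N(-d1) = -0.9922799538 * 0.4997766578 = -0.495918


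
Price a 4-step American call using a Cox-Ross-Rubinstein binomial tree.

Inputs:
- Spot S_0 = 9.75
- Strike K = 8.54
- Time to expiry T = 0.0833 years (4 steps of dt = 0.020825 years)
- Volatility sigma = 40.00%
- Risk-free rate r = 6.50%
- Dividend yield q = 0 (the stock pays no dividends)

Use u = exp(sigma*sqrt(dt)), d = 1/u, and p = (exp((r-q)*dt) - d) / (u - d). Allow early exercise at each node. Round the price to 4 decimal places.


Answer: Price = V(0,0) = 1.3069

Derivation:
dt = T/N = 0.020825
u = exp(sigma*sqrt(dt)) = 1.059422; d = 1/u = 0.943911
p = (exp((r-q)*dt) - d) / (u - d) = 0.497300
Discount per step: exp(-r*dt) = 0.998647
Stock lattice S(k, i) with i counting down-moves:
  k=0: S(0,0) = 9.7500
  k=1: S(1,0) = 10.3294; S(1,1) = 9.2031
  k=2: S(2,0) = 10.9432; S(2,1) = 9.7500; S(2,2) = 8.6869
  k=3: S(3,0) = 11.5934; S(3,1) = 10.3294; S(3,2) = 9.2031; S(3,3) = 8.1997
  k=4: S(4,0) = 12.2823; S(4,1) = 10.9432; S(4,2) = 9.7500; S(4,3) = 8.6869; S(4,4) = 7.7398
Terminal payoffs V(N, i) = max(S_T - K, 0):
  V(4,0) = 3.742325; V(4,1) = 2.403156; V(4,2) = 1.210000; V(4,3) = 0.146936; V(4,4) = 0.000000
Backward induction: V(k, i) = exp(-r*dt) * [p * V(k+1, i) + (1-p) * V(k+1, i+1)]; then take max(V_cont, immediate exercise) for American.
  V(3,0) = exp(-r*dt) * [p*3.742325 + (1-p)*2.403156] = 3.064972; exercise = 3.053420; V(3,0) = max -> 3.064972
  V(3,1) = exp(-r*dt) * [p*2.403156 + (1-p)*1.210000] = 1.800917; exercise = 1.789365; V(3,1) = max -> 1.800917
  V(3,2) = exp(-r*dt) * [p*1.210000 + (1-p)*0.146936] = 0.674684; exercise = 0.663131; V(3,2) = max -> 0.674684
  V(3,3) = exp(-r*dt) * [p*0.146936 + (1-p)*0.000000] = 0.072973; exercise = 0.000000; V(3,3) = max -> 0.072973
  V(2,0) = exp(-r*dt) * [p*3.064972 + (1-p)*1.800917] = 2.426245; exercise = 2.403156; V(2,0) = max -> 2.426245
  V(2,1) = exp(-r*dt) * [p*1.800917 + (1-p)*0.674684] = 1.233089; exercise = 1.210000; V(2,1) = max -> 1.233089
  V(2,2) = exp(-r*dt) * [p*0.674684 + (1-p)*0.072973] = 0.371700; exercise = 0.146936; V(2,2) = max -> 0.371700
  V(1,0) = exp(-r*dt) * [p*2.426245 + (1-p)*1.233089] = 1.823974; exercise = 1.789365; V(1,0) = max -> 1.823974
  V(1,1) = exp(-r*dt) * [p*1.233089 + (1-p)*0.371700] = 0.798986; exercise = 0.663131; V(1,1) = max -> 0.798986
  V(0,0) = exp(-r*dt) * [p*1.823974 + (1-p)*0.798986] = 1.306942; exercise = 1.210000; V(0,0) = max -> 1.306942
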